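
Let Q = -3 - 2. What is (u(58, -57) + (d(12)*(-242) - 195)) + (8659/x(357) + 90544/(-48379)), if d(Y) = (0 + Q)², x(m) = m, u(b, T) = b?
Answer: -15210137444/2467329 ≈ -6164.6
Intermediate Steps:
Q = -5
d(Y) = 25 (d(Y) = (0 - 5)² = (-5)² = 25)
(u(58, -57) + (d(12)*(-242) - 195)) + (8659/x(357) + 90544/(-48379)) = (58 + (25*(-242) - 195)) + (8659/357 + 90544/(-48379)) = (58 + (-6050 - 195)) + (8659*(1/357) + 90544*(-1/48379)) = (58 - 6245) + (1237/51 - 90544/48379) = -6187 + 55227079/2467329 = -15210137444/2467329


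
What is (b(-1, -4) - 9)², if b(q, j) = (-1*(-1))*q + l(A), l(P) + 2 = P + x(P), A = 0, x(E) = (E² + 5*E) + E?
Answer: 144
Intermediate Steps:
x(E) = E² + 6*E
l(P) = -2 + P + P*(6 + P) (l(P) = -2 + (P + P*(6 + P)) = -2 + P + P*(6 + P))
b(q, j) = -2 + q (b(q, j) = (-1*(-1))*q + (-2 + 0 + 0*(6 + 0)) = 1*q + (-2 + 0 + 0*6) = q + (-2 + 0 + 0) = q - 2 = -2 + q)
(b(-1, -4) - 9)² = ((-2 - 1) - 9)² = (-3 - 9)² = (-12)² = 144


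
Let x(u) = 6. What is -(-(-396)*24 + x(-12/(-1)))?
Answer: -9510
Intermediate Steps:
-(-(-396)*24 + x(-12/(-1))) = -(-(-396)*24 + 6) = -(-132*(-72) + 6) = -(9504 + 6) = -1*9510 = -9510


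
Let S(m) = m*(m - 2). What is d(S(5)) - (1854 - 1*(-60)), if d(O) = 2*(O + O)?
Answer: -1854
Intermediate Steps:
S(m) = m*(-2 + m)
d(O) = 4*O (d(O) = 2*(2*O) = 4*O)
d(S(5)) - (1854 - 1*(-60)) = 4*(5*(-2 + 5)) - (1854 - 1*(-60)) = 4*(5*3) - (1854 + 60) = 4*15 - 1*1914 = 60 - 1914 = -1854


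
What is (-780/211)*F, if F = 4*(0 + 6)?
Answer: -18720/211 ≈ -88.720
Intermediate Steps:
F = 24 (F = 4*6 = 24)
(-780/211)*F = -780/211*24 = -18720/211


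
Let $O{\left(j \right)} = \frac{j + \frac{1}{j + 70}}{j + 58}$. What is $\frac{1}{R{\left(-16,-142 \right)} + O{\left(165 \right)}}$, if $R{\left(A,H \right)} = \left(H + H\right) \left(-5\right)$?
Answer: $\frac{52405}{74453876} \approx 0.00070386$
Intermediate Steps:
$R{\left(A,H \right)} = - 10 H$ ($R{\left(A,H \right)} = 2 H \left(-5\right) = - 10 H$)
$O{\left(j \right)} = \frac{j + \frac{1}{70 + j}}{58 + j}$
$\frac{1}{R{\left(-16,-142 \right)} + O{\left(165 \right)}} = \frac{1}{\left(-10\right) \left(-142\right) + \frac{1 + 165^{2} + 70 \cdot 165}{4060 + 165^{2} + 128 \cdot 165}} = \frac{1}{1420 + \frac{1 + 27225 + 11550}{4060 + 27225 + 21120}} = \frac{1}{1420 + \frac{1}{52405} \cdot 38776} = \frac{1}{1420 + \frac{38776}{52405}} = \frac{1}{\frac{74453876}{52405}} = \frac{52405}{74453876}$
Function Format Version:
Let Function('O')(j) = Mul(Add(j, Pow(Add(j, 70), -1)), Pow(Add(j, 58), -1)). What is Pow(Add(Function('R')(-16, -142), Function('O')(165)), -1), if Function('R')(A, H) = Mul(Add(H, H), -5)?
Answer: Rational(52405, 74453876) ≈ 0.00070386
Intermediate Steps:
Function('R')(A, H) = Mul(-10, H) (Function('R')(A, H) = Mul(Mul(2, H), -5) = Mul(-10, H))
Function('O')(j) = Mul(Pow(Add(58, j), -1), Add(j, Pow(Add(70, j), -1))) (Function('O')(j) = Mul(Add(j, Pow(Add(70, j), -1)), Pow(Add(58, j), -1)) = Mul(Pow(Add(58, j), -1), Add(j, Pow(Add(70, j), -1))))
Pow(Add(Function('R')(-16, -142), Function('O')(165)), -1) = Pow(Add(Mul(-10, -142), Mul(Pow(Add(4060, Pow(165, 2), Mul(128, 165)), -1), Add(1, Pow(165, 2), Mul(70, 165)))), -1) = Pow(Add(1420, Mul(Pow(Add(4060, 27225, 21120), -1), Add(1, 27225, 11550))), -1) = Pow(Add(1420, Mul(Pow(52405, -1), 38776)), -1) = Pow(Add(1420, Mul(Rational(1, 52405), 38776)), -1) = Pow(Add(1420, Rational(38776, 52405)), -1) = Pow(Rational(74453876, 52405), -1) = Rational(52405, 74453876)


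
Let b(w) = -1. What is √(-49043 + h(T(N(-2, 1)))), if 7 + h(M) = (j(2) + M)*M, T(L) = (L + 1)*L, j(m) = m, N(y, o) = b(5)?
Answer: 15*I*√218 ≈ 221.47*I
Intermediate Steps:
N(y, o) = -1
T(L) = L*(1 + L) (T(L) = (1 + L)*L = L*(1 + L))
h(M) = -7 + M*(2 + M) (h(M) = -7 + (2 + M)*M = -7 + M*(2 + M))
√(-49043 + h(T(N(-2, 1)))) = √(-49043 + (-7 + (-(1 - 1))² + 2*(-(1 - 1)))) = √(-49043 + (-7 + (-1*0)² + 2*(-1*0))) = √(-49043 + (-7 + 0² + 2*0)) = √(-49043 + (-7 + 0 + 0)) = √(-49043 - 7) = √(-49050) = 15*I*√218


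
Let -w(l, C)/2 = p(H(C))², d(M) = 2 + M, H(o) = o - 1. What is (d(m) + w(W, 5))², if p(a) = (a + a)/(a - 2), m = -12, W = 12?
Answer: 1764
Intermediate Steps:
H(o) = -1 + o
p(a) = 2*a/(-2 + a) (p(a) = (2*a)/(-2 + a) = 2*a/(-2 + a))
w(l, C) = -8*(-1 + C)²/(-3 + C)² (w(l, C) = -2*4*(-1 + C)²/(-2 + (-1 + C))² = -2*4*(-1 + C)²/(-3 + C)² = -8*(-1 + C)²/(-3 + C)²)
(d(m) + w(W, 5))² = ((2 - 12) - 8*(-1 + 5)²/(-3 + 5)²)² = (-10 - 8*4²/2²)² = (-10 - 8*16*¼)² = (-10 - 32)² = (-42)² = 1764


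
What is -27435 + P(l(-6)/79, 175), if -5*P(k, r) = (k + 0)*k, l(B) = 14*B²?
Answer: -856363191/31205 ≈ -27443.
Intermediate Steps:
P(k, r) = -k²/5 (P(k, r) = -(k + 0)*k/5 = -k*k/5 = -k²/5)
-27435 + P(l(-6)/79, 175) = -27435 - ((14*(-6)²)/79)²/5 = -27435 - ((14*36)*(1/79))²/5 = -27435 - (504*(1/79))²/5 = -27435 - (504/79)²/5 = -27435 - ⅕*254016/6241 = -27435 - 254016/31205 = -856363191/31205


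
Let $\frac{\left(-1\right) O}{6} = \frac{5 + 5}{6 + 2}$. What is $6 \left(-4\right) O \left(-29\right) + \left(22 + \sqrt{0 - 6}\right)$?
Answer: $-5198 + i \sqrt{6} \approx -5198.0 + 2.4495 i$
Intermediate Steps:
$O = - \frac{15}{2}$ ($O = - 6 \frac{5 + 5}{6 + 2} = - 6 \cdot \frac{10}{8} = - 6 \cdot 10 \cdot \frac{1}{8} = \left(-6\right) \frac{5}{4} = - \frac{15}{2} \approx -7.5$)
$6 \left(-4\right) O \left(-29\right) + \left(22 + \sqrt{0 - 6}\right) = 6 \left(-4\right) \left(- \frac{15}{2}\right) \left(-29\right) + \left(22 + \sqrt{0 - 6}\right) = \left(-24\right) \left(- \frac{15}{2}\right) \left(-29\right) + \left(22 + \sqrt{-6}\right) = 180 \left(-29\right) + \left(22 + i \sqrt{6}\right) = -5220 + \left(22 + i \sqrt{6}\right) = -5198 + i \sqrt{6}$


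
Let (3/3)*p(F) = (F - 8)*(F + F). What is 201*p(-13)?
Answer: 109746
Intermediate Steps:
p(F) = 2*F*(-8 + F) (p(F) = (F - 8)*(F + F) = (-8 + F)*(2*F) = 2*F*(-8 + F))
201*p(-13) = 201*(2*(-13)*(-8 - 13)) = 201*(2*(-13)*(-21)) = 201*546 = 109746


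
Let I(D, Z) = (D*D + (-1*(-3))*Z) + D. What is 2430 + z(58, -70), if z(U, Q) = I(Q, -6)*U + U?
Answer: 281584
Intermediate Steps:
I(D, Z) = D + D² + 3*Z (I(D, Z) = (D² + 3*Z) + D = D + D² + 3*Z)
z(U, Q) = U + U*(-18 + Q + Q²) (z(U, Q) = (Q + Q² + 3*(-6))*U + U = (Q + Q² - 18)*U + U = (-18 + Q + Q²)*U + U = U*(-18 + Q + Q²) + U = U + U*(-18 + Q + Q²))
2430 + z(58, -70) = 2430 + 58*(-17 - 70 + (-70)²) = 2430 + 58*(-17 - 70 + 4900) = 2430 + 58*4813 = 2430 + 279154 = 281584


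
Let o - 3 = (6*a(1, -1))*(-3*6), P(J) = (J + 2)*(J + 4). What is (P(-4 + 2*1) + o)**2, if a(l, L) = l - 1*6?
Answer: 294849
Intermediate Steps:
a(l, L) = -6 + l (a(l, L) = l - 6 = -6 + l)
P(J) = (2 + J)*(4 + J)
o = 543 (o = 3 + (6*(-6 + 1))*(-3*6) = 3 + (6*(-5))*(-18) = 3 - 30*(-18) = 3 + 540 = 543)
(P(-4 + 2*1) + o)**2 = ((8 + (-4 + 2*1)**2 + 6*(-4 + 2*1)) + 543)**2 = ((8 + (-4 + 2)**2 + 6*(-4 + 2)) + 543)**2 = ((8 + (-2)**2 + 6*(-2)) + 543)**2 = ((8 + 4 - 12) + 543)**2 = (0 + 543)**2 = 543**2 = 294849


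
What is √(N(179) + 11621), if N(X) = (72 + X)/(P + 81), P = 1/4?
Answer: √49111777/65 ≈ 107.82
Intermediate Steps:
P = ¼ ≈ 0.25000
N(X) = 288/325 + 4*X/325 (N(X) = (72 + X)/(¼ + 81) = (72 + X)/(325/4) = (72 + X)*(4/325) = 288/325 + 4*X/325)
√(N(179) + 11621) = √((288/325 + (4/325)*179) + 11621) = √((288/325 + 716/325) + 11621) = √(1004/325 + 11621) = √(3777829/325) = √49111777/65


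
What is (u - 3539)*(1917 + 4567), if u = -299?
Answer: -24885592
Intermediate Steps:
(u - 3539)*(1917 + 4567) = (-299 - 3539)*(1917 + 4567) = -3838*6484 = -24885592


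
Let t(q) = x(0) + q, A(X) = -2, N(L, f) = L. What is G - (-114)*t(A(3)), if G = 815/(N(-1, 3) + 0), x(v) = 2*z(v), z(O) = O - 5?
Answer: -2183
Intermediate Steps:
z(O) = -5 + O
x(v) = -10 + 2*v (x(v) = 2*(-5 + v) = -10 + 2*v)
t(q) = -10 + q (t(q) = (-10 + 2*0) + q = (-10 + 0) + q = -10 + q)
G = -815 (G = 815/(-1 + 0) = 815/(-1) = 815*(-1) = -815)
G - (-114)*t(A(3)) = -815 - (-114)*(-10 - 2) = -815 - (-114)*(-12) = -815 - 1*1368 = -815 - 1368 = -2183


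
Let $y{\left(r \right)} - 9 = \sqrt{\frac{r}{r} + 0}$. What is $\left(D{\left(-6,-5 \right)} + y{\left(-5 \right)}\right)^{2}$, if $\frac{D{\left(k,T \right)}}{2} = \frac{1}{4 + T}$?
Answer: $64$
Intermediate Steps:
$D{\left(k,T \right)} = \frac{2}{4 + T}$
$y{\left(r \right)} = 10$ ($y{\left(r \right)} = 9 + \sqrt{\frac{r}{r} + 0} = 9 + \sqrt{1 + 0} = 9 + \sqrt{1} = 9 + 1 = 10$)
$\left(D{\left(-6,-5 \right)} + y{\left(-5 \right)}\right)^{2} = \left(\frac{2}{4 - 5} + 10\right)^{2} = \left(\frac{2}{-1} + 10\right)^{2} = \left(2 \left(-1\right) + 10\right)^{2} = \left(-2 + 10\right)^{2} = 8^{2} = 64$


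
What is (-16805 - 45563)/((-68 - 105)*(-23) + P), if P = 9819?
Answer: -31184/6899 ≈ -4.5201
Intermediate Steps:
(-16805 - 45563)/((-68 - 105)*(-23) + P) = (-16805 - 45563)/((-68 - 105)*(-23) + 9819) = -62368/(-173*(-23) + 9819) = -62368/(3979 + 9819) = -62368/13798 = -62368*1/13798 = -31184/6899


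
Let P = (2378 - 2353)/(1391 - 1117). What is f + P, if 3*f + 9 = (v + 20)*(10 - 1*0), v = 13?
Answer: 29343/274 ≈ 107.09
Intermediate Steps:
P = 25/274 ≈ 0.091241
f = 107 (f = -3 + ((13 + 20)*(10 - 1*0))/3 = -3 + (33*(10 + 0))/3 = -3 + (33*10)/3 = -3 + (1/3)*330 = -3 + 110 = 107)
f + P = 107 + 25/274 = 29343/274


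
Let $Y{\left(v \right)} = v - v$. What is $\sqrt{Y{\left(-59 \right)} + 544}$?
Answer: $4 \sqrt{34} \approx 23.324$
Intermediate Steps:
$Y{\left(v \right)} = 0$
$\sqrt{Y{\left(-59 \right)} + 544} = \sqrt{0 + 544} = \sqrt{544} = 4 \sqrt{34}$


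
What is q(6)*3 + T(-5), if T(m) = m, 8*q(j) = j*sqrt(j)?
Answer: -5 + 9*sqrt(6)/4 ≈ 0.51135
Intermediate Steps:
q(j) = j**(3/2)/8 (q(j) = (j*sqrt(j))/8 = j**(3/2)/8)
q(6)*3 + T(-5) = (6**(3/2)/8)*3 - 5 = ((6*sqrt(6))/8)*3 - 5 = (3*sqrt(6)/4)*3 - 5 = 9*sqrt(6)/4 - 5 = -5 + 9*sqrt(6)/4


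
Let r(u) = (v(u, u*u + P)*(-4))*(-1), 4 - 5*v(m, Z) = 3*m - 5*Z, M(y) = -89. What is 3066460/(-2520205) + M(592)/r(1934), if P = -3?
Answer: -45864572271701/37694135610588 ≈ -1.2168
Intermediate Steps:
v(m, Z) = 4/5 + Z - 3*m/5 (v(m, Z) = 4/5 - (3*m - 5*Z)/5 = 4/5 - (-5*Z + 3*m)/5 = 4/5 + (Z - 3*m/5) = 4/5 + Z - 3*m/5)
r(u) = -44/5 + 4*u**2 - 12*u/5 (r(u) = ((4/5 + (u*u - 3) - 3*u/5)*(-4))*(-1) = ((4/5 + (u**2 - 3) - 3*u/5)*(-4))*(-1) = ((4/5 + (-3 + u**2) - 3*u/5)*(-4))*(-1) = ((-11/5 + u**2 - 3*u/5)*(-4))*(-1) = (44/5 - 4*u**2 + 12*u/5)*(-1) = -44/5 + 4*u**2 - 12*u/5)
3066460/(-2520205) + M(592)/r(1934) = 3066460/(-2520205) - 89/(-44/5 + 4*1934**2 - 12/5*1934) = 3066460*(-1/2520205) - 89/(-44/5 + 4*3740356 - 23208/5) = -613292/504041 - 89/(-44/5 + 14961424 - 23208/5) = -613292/504041 - 89/74783868/5 = -613292/504041 - 89*5/74783868 = -613292/504041 - 445/74783868 = -45864572271701/37694135610588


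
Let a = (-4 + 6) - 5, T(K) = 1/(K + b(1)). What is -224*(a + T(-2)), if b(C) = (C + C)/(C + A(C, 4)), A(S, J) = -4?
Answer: 756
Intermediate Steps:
b(C) = 2*C/(-4 + C) (b(C) = (C + C)/(C - 4) = (2*C)/(-4 + C) = 2*C/(-4 + C))
T(K) = 1/(-2/3 + K) (T(K) = 1/(K + 2*1/(-4 + 1)) = 1/(K + 2*1/(-3)) = 1/(K + 2*1*(-1/3)) = 1/(K - 2/3) = 1/(-2/3 + K))
a = -3 (a = 2 - 5 = -3)
-224*(a + T(-2)) = -224*(-3 + 3/(-2 + 3*(-2))) = -224*(-3 + 3/(-2 - 6)) = -224*(-3 + 3/(-8)) = -224*(-3 + 3*(-1/8)) = -224*(-3 - 3/8) = -224*(-27/8) = 756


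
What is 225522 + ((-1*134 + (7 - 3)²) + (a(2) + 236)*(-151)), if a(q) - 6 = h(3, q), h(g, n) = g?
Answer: 188409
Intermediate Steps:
a(q) = 9 (a(q) = 6 + 3 = 9)
225522 + ((-1*134 + (7 - 3)²) + (a(2) + 236)*(-151)) = 225522 + ((-1*134 + (7 - 3)²) + (9 + 236)*(-151)) = 225522 + ((-134 + 4²) + 245*(-151)) = 225522 + ((-134 + 16) - 36995) = 225522 + (-118 - 36995) = 225522 - 37113 = 188409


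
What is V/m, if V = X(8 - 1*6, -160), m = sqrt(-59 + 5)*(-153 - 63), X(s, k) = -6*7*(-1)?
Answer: 7*I*sqrt(6)/648 ≈ 0.026461*I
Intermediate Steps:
X(s, k) = 42 (X(s, k) = -42*(-1) = 42)
m = -648*I*sqrt(6) (m = sqrt(-54)*(-216) = (3*I*sqrt(6))*(-216) = -648*I*sqrt(6) ≈ -1587.3*I)
V = 42
V/m = 42/((-648*I*sqrt(6))) = 42*(I*sqrt(6)/3888) = 7*I*sqrt(6)/648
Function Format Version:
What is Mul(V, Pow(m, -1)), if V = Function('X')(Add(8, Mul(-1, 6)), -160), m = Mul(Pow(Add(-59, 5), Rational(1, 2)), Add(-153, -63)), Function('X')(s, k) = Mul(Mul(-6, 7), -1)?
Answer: Mul(Rational(7, 648), I, Pow(6, Rational(1, 2))) ≈ Mul(0.026461, I)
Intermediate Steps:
Function('X')(s, k) = 42 (Function('X')(s, k) = Mul(-42, -1) = 42)
m = Mul(-648, I, Pow(6, Rational(1, 2))) (m = Mul(Pow(-54, Rational(1, 2)), -216) = Mul(Mul(3, I, Pow(6, Rational(1, 2))), -216) = Mul(-648, I, Pow(6, Rational(1, 2))) ≈ Mul(-1587.3, I))
V = 42
Mul(V, Pow(m, -1)) = Mul(42, Pow(Mul(-648, I, Pow(6, Rational(1, 2))), -1)) = Mul(42, Mul(Rational(1, 3888), I, Pow(6, Rational(1, 2)))) = Mul(Rational(7, 648), I, Pow(6, Rational(1, 2)))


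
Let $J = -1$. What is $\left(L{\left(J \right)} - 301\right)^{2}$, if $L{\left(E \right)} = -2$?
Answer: $91809$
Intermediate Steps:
$\left(L{\left(J \right)} - 301\right)^{2} = \left(-2 - 301\right)^{2} = \left(-303\right)^{2} = 91809$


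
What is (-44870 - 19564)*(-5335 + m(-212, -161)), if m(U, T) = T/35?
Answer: 1720258932/5 ≈ 3.4405e+8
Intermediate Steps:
m(U, T) = T/35 (m(U, T) = T*(1/35) = T/35)
(-44870 - 19564)*(-5335 + m(-212, -161)) = (-44870 - 19564)*(-5335 + (1/35)*(-161)) = -64434*(-5335 - 23/5) = -64434*(-26698/5) = 1720258932/5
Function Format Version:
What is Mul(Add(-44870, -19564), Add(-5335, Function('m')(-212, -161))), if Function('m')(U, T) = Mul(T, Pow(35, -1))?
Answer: Rational(1720258932, 5) ≈ 3.4405e+8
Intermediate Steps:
Function('m')(U, T) = Mul(Rational(1, 35), T) (Function('m')(U, T) = Mul(T, Rational(1, 35)) = Mul(Rational(1, 35), T))
Mul(Add(-44870, -19564), Add(-5335, Function('m')(-212, -161))) = Mul(Add(-44870, -19564), Add(-5335, Mul(Rational(1, 35), -161))) = Mul(-64434, Add(-5335, Rational(-23, 5))) = Mul(-64434, Rational(-26698, 5)) = Rational(1720258932, 5)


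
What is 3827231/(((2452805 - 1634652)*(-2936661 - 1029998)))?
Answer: -3827231/3245333960827 ≈ -1.1793e-6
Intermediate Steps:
3827231/(((2452805 - 1634652)*(-2936661 - 1029998))) = 3827231/((818153*(-3966659))) = 3827231/(-3245333960827) = 3827231*(-1/3245333960827) = -3827231/3245333960827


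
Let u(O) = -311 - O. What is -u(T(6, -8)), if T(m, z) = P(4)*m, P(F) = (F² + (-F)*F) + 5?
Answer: 341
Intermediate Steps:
P(F) = 5 (P(F) = (F² - F²) + 5 = 0 + 5 = 5)
T(m, z) = 5*m
-u(T(6, -8)) = -(-311 - 5*6) = -(-311 - 1*30) = -(-311 - 30) = -1*(-341) = 341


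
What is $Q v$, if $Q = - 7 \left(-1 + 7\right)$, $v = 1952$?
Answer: $-81984$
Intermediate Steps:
$Q = -42$ ($Q = \left(-7\right) 6 = -42$)
$Q v = \left(-42\right) 1952 = -81984$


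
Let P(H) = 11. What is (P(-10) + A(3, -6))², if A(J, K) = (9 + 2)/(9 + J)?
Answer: 20449/144 ≈ 142.01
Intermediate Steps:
A(J, K) = 11/(9 + J)
(P(-10) + A(3, -6))² = (11 + 11/(9 + 3))² = (11 + 11/12)² = (143/12)² = 20449/144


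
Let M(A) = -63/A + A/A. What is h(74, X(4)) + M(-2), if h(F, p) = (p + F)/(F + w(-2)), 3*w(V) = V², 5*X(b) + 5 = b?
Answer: 18916/565 ≈ 33.480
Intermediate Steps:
X(b) = -1 + b/5
w(V) = V²/3
h(F, p) = (F + p)/(4/3 + F) (h(F, p) = (p + F)/(F + (⅓)*(-2)²) = (F + p)/(F + (⅓)*4) = (F + p)/(F + 4/3) = (F + p)/(4/3 + F))
M(A) = 1 - 63/A (M(A) = -63/A + 1 = 1 - 63/A)
h(74, X(4)) + M(-2) = 3*(74 + (-1 + (⅕)*4))/(4 + 3*74) + (-63 - 2)/(-2) = 3*(74 + (-1 + ⅘))/(4 + 222) - ½*(-65) = 3*(74 - ⅕)/226 + 65/2 = 3*(1/226)*(369/5) + 65/2 = 1107/1130 + 65/2 = 18916/565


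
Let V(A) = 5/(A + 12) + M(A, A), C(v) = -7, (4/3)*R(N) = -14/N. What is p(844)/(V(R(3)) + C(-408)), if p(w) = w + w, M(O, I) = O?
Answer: -57392/337 ≈ -170.30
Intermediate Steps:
R(N) = -21/(2*N) (R(N) = 3*(-14/N)/4 = -21/(2*N))
p(w) = 2*w
V(A) = A + 5/(12 + A) (V(A) = 5/(A + 12) + A = 5/(12 + A) + A = A + 5/(12 + A))
p(844)/(V(R(3)) + C(-408)) = (2*844)/((5 + (-21/2/3)² + 12*(-21/2/3))/(12 - 21/2/3) - 7) = 1688/((5 + (-21/2*⅓)² + 12*(-21/2*⅓))/(12 - 21/2*⅓) - 7) = 1688/((5 + (-7/2)² + 12*(-7/2))/(12 - 7/2) - 7) = 1688/((5 + 49/4 - 42)/(17/2) - 7) = 1688/((2/17)*(-99/4) - 7) = 1688/(-99/34 - 7) = 1688/(-337/34) = 1688*(-34/337) = -57392/337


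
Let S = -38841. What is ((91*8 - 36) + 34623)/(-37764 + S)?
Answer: -7063/15321 ≈ -0.46100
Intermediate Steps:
((91*8 - 36) + 34623)/(-37764 + S) = ((91*8 - 36) + 34623)/(-37764 - 38841) = ((728 - 36) + 34623)/(-76605) = (692 + 34623)*(-1/76605) = 35315*(-1/76605) = -7063/15321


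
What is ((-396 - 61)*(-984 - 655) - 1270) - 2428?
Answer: 745325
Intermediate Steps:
((-396 - 61)*(-984 - 655) - 1270) - 2428 = (-457*(-1639) - 1270) - 2428 = (749023 - 1270) - 2428 = 747753 - 2428 = 745325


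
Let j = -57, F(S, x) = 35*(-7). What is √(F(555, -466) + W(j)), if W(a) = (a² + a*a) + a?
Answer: 2*√1549 ≈ 78.715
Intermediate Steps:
F(S, x) = -245
W(a) = a + 2*a² (W(a) = (a² + a²) + a = 2*a² + a = a + 2*a²)
√(F(555, -466) + W(j)) = √(-245 - 57*(1 + 2*(-57))) = √(-245 - 57*(1 - 114)) = √(-245 - 57*(-113)) = √(-245 + 6441) = √6196 = 2*√1549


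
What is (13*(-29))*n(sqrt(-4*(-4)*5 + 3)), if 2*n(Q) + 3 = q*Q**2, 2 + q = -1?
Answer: 47502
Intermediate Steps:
q = -3 (q = -2 - 1 = -3)
n(Q) = -3/2 - 3*Q**2/2 (n(Q) = -3/2 + (-3*Q**2)/2 = -3/2 - 3*Q**2/2)
(13*(-29))*n(sqrt(-4*(-4)*5 + 3)) = (13*(-29))*(-3/2 - 3*(sqrt(-4*(-4)*5 + 3))**2/2) = -377*(-3/2 - 3*(sqrt(16*5 + 3))**2/2) = -377*(-3/2 - 3*(sqrt(80 + 3))**2/2) = -377*(-3/2 - 3*(sqrt(83))**2/2) = -377*(-3/2 - 3/2*83) = -377*(-3/2 - 249/2) = -377*(-126) = 47502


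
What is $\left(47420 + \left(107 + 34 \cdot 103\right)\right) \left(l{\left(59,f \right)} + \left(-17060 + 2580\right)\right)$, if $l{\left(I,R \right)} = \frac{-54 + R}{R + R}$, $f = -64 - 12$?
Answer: $- \frac{56153077035}{76} \approx -7.3886 \cdot 10^{8}$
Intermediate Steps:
$f = -76$
$l{\left(I,R \right)} = \frac{-54 + R}{2 R}$
$\left(47420 + \left(107 + 34 \cdot 103\right)\right) \left(l{\left(59,f \right)} + \left(-17060 + 2580\right)\right) = \left(47420 + \left(107 + 34 \cdot 103\right)\right) \left(\frac{-54 - 76}{2 \left(-76\right)} + \left(-17060 + 2580\right)\right) = \left(47420 + \left(107 + 3502\right)\right) \left(\frac{1}{2} \left(- \frac{1}{76}\right) \left(-130\right) - 14480\right) = \left(47420 + 3609\right) \left(\frac{65}{76} - 14480\right) = 51029 \left(- \frac{1100415}{76}\right) = - \frac{56153077035}{76}$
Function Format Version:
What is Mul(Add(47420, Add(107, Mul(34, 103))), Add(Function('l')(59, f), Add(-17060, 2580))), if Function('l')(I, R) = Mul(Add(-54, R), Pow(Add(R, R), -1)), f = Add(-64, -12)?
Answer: Rational(-56153077035, 76) ≈ -7.3886e+8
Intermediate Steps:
f = -76
Function('l')(I, R) = Mul(Rational(1, 2), Pow(R, -1), Add(-54, R)) (Function('l')(I, R) = Mul(Add(-54, R), Pow(Mul(2, R), -1)) = Mul(Add(-54, R), Mul(Rational(1, 2), Pow(R, -1))) = Mul(Rational(1, 2), Pow(R, -1), Add(-54, R)))
Mul(Add(47420, Add(107, Mul(34, 103))), Add(Function('l')(59, f), Add(-17060, 2580))) = Mul(Add(47420, Add(107, Mul(34, 103))), Add(Mul(Rational(1, 2), Pow(-76, -1), Add(-54, -76)), Add(-17060, 2580))) = Mul(Add(47420, Add(107, 3502)), Add(Mul(Rational(1, 2), Rational(-1, 76), -130), -14480)) = Mul(Add(47420, 3609), Add(Rational(65, 76), -14480)) = Mul(51029, Rational(-1100415, 76)) = Rational(-56153077035, 76)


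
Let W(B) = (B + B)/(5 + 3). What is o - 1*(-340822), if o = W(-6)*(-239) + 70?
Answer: 682501/2 ≈ 3.4125e+5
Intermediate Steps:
W(B) = B/4 (W(B) = (2*B)/8 = (2*B)*(⅛) = B/4)
o = 857/2 (o = ((¼)*(-6))*(-239) + 70 = -3/2*(-239) + 70 = 717/2 + 70 = 857/2 ≈ 428.50)
o - 1*(-340822) = 857/2 - 1*(-340822) = 857/2 + 340822 = 682501/2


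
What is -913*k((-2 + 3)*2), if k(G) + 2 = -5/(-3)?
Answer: 913/3 ≈ 304.33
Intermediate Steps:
k(G) = -1/3 (k(G) = -2 - 5/(-3) = -2 - 5*(-1/3) = -2 + 5/3 = -1/3)
-913*k((-2 + 3)*2) = -913*(-1/3) = 913/3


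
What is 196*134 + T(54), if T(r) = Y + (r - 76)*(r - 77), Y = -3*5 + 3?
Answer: 26758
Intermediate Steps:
Y = -12 (Y = -15 + 3 = -12)
T(r) = -12 + (-77 + r)*(-76 + r) (T(r) = -12 + (r - 76)*(r - 77) = -12 + (-76 + r)*(-77 + r) = -12 + (-77 + r)*(-76 + r))
196*134 + T(54) = 196*134 + (5840 + 54² - 153*54) = 26264 + (5840 + 2916 - 8262) = 26264 + 494 = 26758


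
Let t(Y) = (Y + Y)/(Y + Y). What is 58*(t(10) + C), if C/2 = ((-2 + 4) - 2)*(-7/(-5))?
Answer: 58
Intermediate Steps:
t(Y) = 1 (t(Y) = (2*Y)/((2*Y)) = (2*Y)*(1/(2*Y)) = 1)
C = 0 (C = 2*(((-2 + 4) - 2)*(-7/(-5))) = 2*((2 - 2)*(-7*(-1/5))) = 2*(0*(7/5)) = 2*0 = 0)
58*(t(10) + C) = 58*(1 + 0) = 58*1 = 58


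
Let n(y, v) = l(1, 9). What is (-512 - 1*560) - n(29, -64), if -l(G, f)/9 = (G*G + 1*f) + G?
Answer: -973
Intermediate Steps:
l(G, f) = -9*G - 9*f - 9*G**2 (l(G, f) = -9*((G*G + 1*f) + G) = -9*((G**2 + f) + G) = -9*((f + G**2) + G) = -9*(G + f + G**2) = -9*G - 9*f - 9*G**2)
n(y, v) = -99 (n(y, v) = -9*1 - 9*9 - 9*1**2 = -9 - 81 - 9*1 = -9 - 81 - 9 = -99)
(-512 - 1*560) - n(29, -64) = (-512 - 1*560) - 1*(-99) = (-512 - 560) + 99 = -1072 + 99 = -973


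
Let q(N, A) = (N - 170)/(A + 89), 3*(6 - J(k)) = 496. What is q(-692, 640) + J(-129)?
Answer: -117016/729 ≈ -160.52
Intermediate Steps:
J(k) = -478/3 (J(k) = 6 - ⅓*496 = 6 - 496/3 = -478/3)
q(N, A) = (-170 + N)/(89 + A)
q(-692, 640) + J(-129) = (-170 - 692)/(89 + 640) - 478/3 = -862/729 - 478/3 = -117016/729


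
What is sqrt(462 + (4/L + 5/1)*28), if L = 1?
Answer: sqrt(714) ≈ 26.721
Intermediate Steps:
sqrt(462 + (4/L + 5/1)*28) = sqrt(462 + (4/1 + 5/1)*28) = sqrt(462 + (4*1 + 5*1)*28) = sqrt(462 + (4 + 5)*28) = sqrt(462 + 9*28) = sqrt(462 + 252) = sqrt(714)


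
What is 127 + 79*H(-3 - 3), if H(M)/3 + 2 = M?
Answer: -1769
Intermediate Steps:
H(M) = -6 + 3*M
127 + 79*H(-3 - 3) = 127 + 79*(-6 + 3*(-3 - 3)) = 127 + 79*(-6 + 3*(-6)) = 127 + 79*(-6 - 18) = 127 + 79*(-24) = 127 - 1896 = -1769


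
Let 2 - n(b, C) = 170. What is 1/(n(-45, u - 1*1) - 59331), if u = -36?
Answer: -1/59499 ≈ -1.6807e-5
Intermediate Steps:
n(b, C) = -168 (n(b, C) = 2 - 1*170 = 2 - 170 = -168)
1/(n(-45, u - 1*1) - 59331) = 1/(-168 - 59331) = 1/(-59499) = -1/59499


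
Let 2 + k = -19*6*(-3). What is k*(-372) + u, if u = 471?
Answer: -126009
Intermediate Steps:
k = 340 (k = -2 - 19*6*(-3) = -2 - 114*(-3) = -2 + 342 = 340)
k*(-372) + u = 340*(-372) + 471 = -126480 + 471 = -126009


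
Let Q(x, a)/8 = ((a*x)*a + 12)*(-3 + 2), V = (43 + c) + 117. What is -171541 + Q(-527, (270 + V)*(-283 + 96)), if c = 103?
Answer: 41883043372419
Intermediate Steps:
V = 263 (V = (43 + 103) + 117 = 146 + 117 = 263)
Q(x, a) = -96 - 8*x*a² (Q(x, a) = 8*(((a*x)*a + 12)*(-3 + 2)) = 8*((x*a² + 12)*(-1)) = 8*((12 + x*a²)*(-1)) = 8*(-12 - x*a²) = -96 - 8*x*a²)
-171541 + Q(-527, (270 + V)*(-283 + 96)) = -171541 + (-96 - 8*(-527)*((270 + 263)*(-283 + 96))²) = -171541 + (-96 - 8*(-527)*(533*(-187))²) = -171541 + (-96 - 8*(-527)*(-99671)²) = -171541 + (-96 - 8*(-527)*9934308241) = -171541 + (-96 + 41883043544056) = -171541 + 41883043543960 = 41883043372419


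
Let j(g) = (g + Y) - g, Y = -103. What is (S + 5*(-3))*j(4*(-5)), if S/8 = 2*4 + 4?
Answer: -8343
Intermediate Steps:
j(g) = -103 (j(g) = (g - 103) - g = (-103 + g) - g = -103)
S = 96 (S = 8*(2*4 + 4) = 8*(8 + 4) = 8*12 = 96)
(S + 5*(-3))*j(4*(-5)) = (96 + 5*(-3))*(-103) = (96 - 15)*(-103) = 81*(-103) = -8343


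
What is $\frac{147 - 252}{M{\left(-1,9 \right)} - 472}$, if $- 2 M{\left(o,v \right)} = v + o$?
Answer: $\frac{15}{68} \approx 0.22059$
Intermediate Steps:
$M{\left(o,v \right)} = - \frac{o}{2} - \frac{v}{2}$ ($M{\left(o,v \right)} = - \frac{v + o}{2} = - \frac{o + v}{2} = - \frac{o}{2} - \frac{v}{2}$)
$\frac{147 - 252}{M{\left(-1,9 \right)} - 472} = \frac{147 - 252}{\left(\left(- \frac{1}{2}\right) \left(-1\right) - \frac{9}{2}\right) - 472} = - \frac{105}{\left(\frac{1}{2} - \frac{9}{2}\right) - 472} = - \frac{105}{-4 - 472} = - \frac{105}{-476} = \left(-105\right) \left(- \frac{1}{476}\right) = \frac{15}{68}$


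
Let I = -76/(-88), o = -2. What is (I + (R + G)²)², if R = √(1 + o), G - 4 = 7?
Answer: 6836025/484 + 5318*I ≈ 14124.0 + 5318.0*I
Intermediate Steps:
G = 11 (G = 4 + 7 = 11)
R = I (R = √(1 - 2) = √(-1) = I ≈ 1.0*I)
I = 19/22 (I = -76*(-1/88) = 19/22 ≈ 0.86364)
(I + (R + G)²)² = (19/22 + (I + 11)²)² = (19/22 + (11 + I)²)²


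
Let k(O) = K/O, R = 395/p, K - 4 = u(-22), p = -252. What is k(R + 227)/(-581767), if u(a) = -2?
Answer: -504/33049601503 ≈ -1.5250e-8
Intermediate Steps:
K = 2 (K = 4 - 2 = 2)
R = -395/252 (R = 395/(-252) = 395*(-1/252) = -395/252 ≈ -1.5675)
k(O) = 2/O
k(R + 227)/(-581767) = (2/(-395/252 + 227))/(-581767) = (2/(56809/252))*(-1/581767) = (2*(252/56809))*(-1/581767) = (504/56809)*(-1/581767) = -504/33049601503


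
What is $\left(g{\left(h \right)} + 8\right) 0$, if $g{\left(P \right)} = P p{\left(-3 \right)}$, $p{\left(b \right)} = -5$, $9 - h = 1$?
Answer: $0$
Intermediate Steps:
$h = 8$ ($h = 9 - 1 = 8$)
$g{\left(P \right)} = - 5 P$ ($g{\left(P \right)} = P \left(-5\right) = - 5 P$)
$\left(g{\left(h \right)} + 8\right) 0 = \left(\left(-5\right) 8 + 8\right) 0 = \left(-40 + 8\right) 0 = \left(-32\right) 0 = 0$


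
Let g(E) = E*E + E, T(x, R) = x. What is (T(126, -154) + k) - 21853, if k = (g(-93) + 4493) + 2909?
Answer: -5769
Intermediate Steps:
g(E) = E + E² (g(E) = E² + E = E + E²)
k = 15958 (k = (-93*(1 - 93) + 4493) + 2909 = (-93*(-92) + 4493) + 2909 = (8556 + 4493) + 2909 = 13049 + 2909 = 15958)
(T(126, -154) + k) - 21853 = (126 + 15958) - 21853 = 16084 - 21853 = -5769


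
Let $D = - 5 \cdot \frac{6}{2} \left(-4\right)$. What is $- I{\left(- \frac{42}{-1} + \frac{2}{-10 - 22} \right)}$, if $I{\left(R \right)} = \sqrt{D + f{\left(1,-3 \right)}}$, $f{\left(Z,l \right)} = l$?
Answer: $- \sqrt{57} \approx -7.5498$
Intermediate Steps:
$D = 60$ ($D = - 5 \cdot 6 \cdot \frac{1}{2} \left(-4\right) = \left(-5\right) 3 \left(-4\right) = \left(-15\right) \left(-4\right) = 60$)
$I{\left(R \right)} = \sqrt{57}$ ($I{\left(R \right)} = \sqrt{60 - 3} = \sqrt{57}$)
$- I{\left(- \frac{42}{-1} + \frac{2}{-10 - 22} \right)} = - \sqrt{57}$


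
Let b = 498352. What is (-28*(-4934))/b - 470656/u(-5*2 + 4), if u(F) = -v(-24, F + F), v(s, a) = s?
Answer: -3664828801/186882 ≈ -19610.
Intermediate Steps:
u(F) = 24 (u(F) = -1*(-24) = 24)
(-28*(-4934))/b - 470656/u(-5*2 + 4) = -28*(-4934)/498352 - 470656/24 = 138152*(1/498352) - 470656*1/24 = 17269/62294 - 58832/3 = -3664828801/186882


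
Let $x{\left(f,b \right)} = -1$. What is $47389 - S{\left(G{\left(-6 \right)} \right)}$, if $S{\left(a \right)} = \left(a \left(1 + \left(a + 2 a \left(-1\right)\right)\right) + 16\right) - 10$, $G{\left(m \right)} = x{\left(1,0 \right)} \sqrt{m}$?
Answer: $47377 + i \sqrt{6} \approx 47377.0 + 2.4495 i$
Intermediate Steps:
$G{\left(m \right)} = - \sqrt{m}$
$S{\left(a \right)} = 6 + a \left(1 - a\right)$ ($S{\left(a \right)} = \left(a \left(1 + \left(a - 2 a\right)\right) + 16\right) - 10 = \left(a \left(1 - a\right) + 16\right) - 10 = \left(16 + a \left(1 - a\right)\right) - 10 = 6 + a \left(1 - a\right)$)
$47389 - S{\left(G{\left(-6 \right)} \right)} = 47389 - \left(6 - \sqrt{-6} - \left(- \sqrt{-6}\right)^{2}\right) = 47389 - \left(6 - i \sqrt{6} - \left(- i \sqrt{6}\right)^{2}\right) = 47389 - \left(6 - i \sqrt{6} - -6\right) = 47389 - \left(6 - i \sqrt{6} + 6\right) = 47389 - \left(12 - i \sqrt{6}\right) = 47377 + i \sqrt{6}$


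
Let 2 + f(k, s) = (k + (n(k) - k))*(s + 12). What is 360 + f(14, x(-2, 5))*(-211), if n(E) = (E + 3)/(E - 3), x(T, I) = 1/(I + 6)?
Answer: -382449/121 ≈ -3160.7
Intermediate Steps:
x(T, I) = 1/(6 + I)
n(E) = (3 + E)/(-3 + E)
f(k, s) = -2 + (3 + k)*(12 + s)/(-3 + k) (f(k, s) = -2 + (k + ((3 + k)/(-3 + k) - k))*(s + 12) = -2 + (k + (-k + (3 + k)/(-3 + k)))*(12 + s) = -2 + ((3 + k)/(-3 + k))*(12 + s) = -2 + (3 + k)*(12 + s)/(-3 + k))
360 + f(14, x(-2, 5))*(-211) = 360 + ((42 + 10*14 + (3 + 14)/(6 + 5))/(-3 + 14))*(-211) = 360 + ((42 + 140 + 17/11)/11)*(-211) = 360 + ((1/11)*(2019/11))*(-211) = 360 + (2019/121)*(-211) = 360 - 426009/121 = -382449/121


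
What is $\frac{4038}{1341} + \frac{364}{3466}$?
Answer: $\frac{2413972}{774651} \approx 3.1162$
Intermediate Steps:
$\frac{4038}{1341} + \frac{364}{3466} = 4038 \cdot \frac{1}{1341} + 364 \cdot \frac{1}{3466} = \frac{1346}{447} + \frac{182}{1733} = \frac{2413972}{774651}$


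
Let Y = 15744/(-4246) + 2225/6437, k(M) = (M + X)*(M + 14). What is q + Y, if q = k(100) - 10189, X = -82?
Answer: -111244164276/13665751 ≈ -8140.4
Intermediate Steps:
k(M) = (-82 + M)*(14 + M) (k(M) = (M - 82)*(M + 14) = (-82 + M)*(14 + M))
q = -8137 (q = (-1148 + 100**2 - 68*100) - 10189 = (-1148 + 10000 - 6800) - 10189 = 2052 - 10189 = -8137)
Y = -45948389/13665751 (Y = 15744*(-1/4246) + 2225*(1/6437) = -7872/2123 + 2225/6437 = -45948389/13665751 ≈ -3.3623)
q + Y = -8137 - 45948389/13665751 = -111244164276/13665751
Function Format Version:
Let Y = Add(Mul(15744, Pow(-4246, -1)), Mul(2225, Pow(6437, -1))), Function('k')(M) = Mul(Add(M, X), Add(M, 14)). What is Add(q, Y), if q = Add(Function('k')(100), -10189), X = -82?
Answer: Rational(-111244164276, 13665751) ≈ -8140.4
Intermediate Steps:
Function('k')(M) = Mul(Add(-82, M), Add(14, M)) (Function('k')(M) = Mul(Add(M, -82), Add(M, 14)) = Mul(Add(-82, M), Add(14, M)))
q = -8137 (q = Add(Add(-1148, Pow(100, 2), Mul(-68, 100)), -10189) = Add(Add(-1148, 10000, -6800), -10189) = Add(2052, -10189) = -8137)
Y = Rational(-45948389, 13665751) (Y = Add(Mul(15744, Rational(-1, 4246)), Mul(2225, Rational(1, 6437))) = Add(Rational(-7872, 2123), Rational(2225, 6437)) = Rational(-45948389, 13665751) ≈ -3.3623)
Add(q, Y) = Add(-8137, Rational(-45948389, 13665751)) = Rational(-111244164276, 13665751)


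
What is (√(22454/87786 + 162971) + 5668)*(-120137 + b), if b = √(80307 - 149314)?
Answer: -(120137 - I*√69007)*(82928508 + √34886631078410)/14631 ≈ -7.2944e+8 + 1.595e+6*I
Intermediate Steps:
b = I*√69007 (b = √(-69007) = I*√69007 ≈ 262.69*I)
(√(22454/87786 + 162971) + 5668)*(-120137 + b) = (√(22454/87786 + 162971) + 5668)*(-120137 + I*√69007) = (√(22454*(1/87786) + 162971) + 5668)*(-120137 + I*√69007) = (√(11227/43893 + 162971) + 5668)*(-120137 + I*√69007) = (√(7153297330/43893) + 5668)*(-120137 + I*√69007) = (√34886631078410/14631 + 5668)*(-120137 + I*√69007) = (5668 + √34886631078410/14631)*(-120137 + I*√69007) = (-120137 + I*√69007)*(5668 + √34886631078410/14631)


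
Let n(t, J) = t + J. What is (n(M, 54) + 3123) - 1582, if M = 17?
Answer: 1612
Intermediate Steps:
n(t, J) = J + t
(n(M, 54) + 3123) - 1582 = ((54 + 17) + 3123) - 1582 = (71 + 3123) - 1582 = 3194 - 1582 = 1612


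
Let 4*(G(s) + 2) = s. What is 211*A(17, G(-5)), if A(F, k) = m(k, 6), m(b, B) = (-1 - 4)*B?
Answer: -6330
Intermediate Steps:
m(b, B) = -5*B
G(s) = -2 + s/4
A(F, k) = -30 (A(F, k) = -5*6 = -30)
211*A(17, G(-5)) = 211*(-30) = -6330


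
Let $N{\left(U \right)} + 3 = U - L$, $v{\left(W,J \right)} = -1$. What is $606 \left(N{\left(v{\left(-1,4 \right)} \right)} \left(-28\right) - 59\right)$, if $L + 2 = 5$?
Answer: $83022$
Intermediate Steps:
$L = 3$ ($L = -2 + 5 = 3$)
$N{\left(U \right)} = -6 + U$ ($N{\left(U \right)} = -3 + \left(U - 3\right) = -3 + \left(-3 + U\right) = -6 + U$)
$606 \left(N{\left(v{\left(-1,4 \right)} \right)} \left(-28\right) - 59\right) = 606 \left(\left(-6 - 1\right) \left(-28\right) - 59\right) = 606 \left(\left(-7\right) \left(-28\right) - 59\right) = 606 \left(196 - 59\right) = 606 \cdot 137 = 83022$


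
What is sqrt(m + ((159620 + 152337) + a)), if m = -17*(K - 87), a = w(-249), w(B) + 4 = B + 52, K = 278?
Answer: sqrt(308509) ≈ 555.44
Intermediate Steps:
w(B) = 48 + B (w(B) = -4 + (B + 52) = -4 + (52 + B) = 48 + B)
a = -201 (a = 48 - 249 = -201)
m = -3247 (m = -17*(278 - 87) = -17*191 = -3247)
sqrt(m + ((159620 + 152337) + a)) = sqrt(-3247 + ((159620 + 152337) - 201)) = sqrt(-3247 + (311957 - 201)) = sqrt(-3247 + 311756) = sqrt(308509)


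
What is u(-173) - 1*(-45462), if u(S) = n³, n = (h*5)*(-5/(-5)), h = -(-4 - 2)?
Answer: 72462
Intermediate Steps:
h = 6 (h = -1*(-6) = 6)
n = 30 (n = (6*5)*(-5/(-5)) = 30*(-5*(-⅕)) = 30*1 = 30)
u(S) = 27000 (u(S) = 30³ = 27000)
u(-173) - 1*(-45462) = 27000 - 1*(-45462) = 27000 + 45462 = 72462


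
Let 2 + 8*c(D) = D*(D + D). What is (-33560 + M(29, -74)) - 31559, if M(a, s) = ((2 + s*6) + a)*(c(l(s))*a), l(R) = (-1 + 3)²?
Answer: -440131/4 ≈ -1.1003e+5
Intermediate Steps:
l(R) = 4 (l(R) = 2² = 4)
c(D) = -¼ + D²/4 (c(D) = -¼ + (D*(D + D))/8 = -¼ + (D*(2*D))/8 = -¼ + (2*D²)/8 = -¼ + D²/4)
M(a, s) = 15*a*(2 + a + 6*s)/4 (M(a, s) = ((2 + s*6) + a)*((-¼ + (¼)*4²)*a) = ((2 + 6*s) + a)*((-¼ + (¼)*16)*a) = (2 + a + 6*s)*((-¼ + 4)*a) = (2 + a + 6*s)*(15*a/4) = 15*a*(2 + a + 6*s)/4)
(-33560 + M(29, -74)) - 31559 = (-33560 + (15/4)*29*(2 + 29 + 6*(-74))) - 31559 = (-33560 + (15/4)*29*(2 + 29 - 444)) - 31559 = (-33560 + (15/4)*29*(-413)) - 31559 = (-33560 - 179655/4) - 31559 = -313895/4 - 31559 = -440131/4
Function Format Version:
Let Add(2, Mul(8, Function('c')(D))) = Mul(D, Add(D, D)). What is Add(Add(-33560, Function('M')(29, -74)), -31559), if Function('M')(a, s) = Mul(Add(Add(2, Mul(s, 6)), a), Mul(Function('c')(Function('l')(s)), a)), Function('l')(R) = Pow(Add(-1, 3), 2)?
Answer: Rational(-440131, 4) ≈ -1.1003e+5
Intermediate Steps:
Function('l')(R) = 4 (Function('l')(R) = Pow(2, 2) = 4)
Function('c')(D) = Add(Rational(-1, 4), Mul(Rational(1, 4), Pow(D, 2))) (Function('c')(D) = Add(Rational(-1, 4), Mul(Rational(1, 8), Mul(D, Add(D, D)))) = Add(Rational(-1, 4), Mul(Rational(1, 8), Mul(D, Mul(2, D)))) = Add(Rational(-1, 4), Mul(Rational(1, 8), Mul(2, Pow(D, 2)))) = Add(Rational(-1, 4), Mul(Rational(1, 4), Pow(D, 2))))
Function('M')(a, s) = Mul(Rational(15, 4), a, Add(2, a, Mul(6, s))) (Function('M')(a, s) = Mul(Add(Add(2, Mul(s, 6)), a), Mul(Add(Rational(-1, 4), Mul(Rational(1, 4), Pow(4, 2))), a)) = Mul(Add(Add(2, Mul(6, s)), a), Mul(Add(Rational(-1, 4), Mul(Rational(1, 4), 16)), a)) = Mul(Add(2, a, Mul(6, s)), Mul(Add(Rational(-1, 4), 4), a)) = Mul(Add(2, a, Mul(6, s)), Mul(Rational(15, 4), a)) = Mul(Rational(15, 4), a, Add(2, a, Mul(6, s))))
Add(Add(-33560, Function('M')(29, -74)), -31559) = Add(Add(-33560, Mul(Rational(15, 4), 29, Add(2, 29, Mul(6, -74)))), -31559) = Add(Add(-33560, Mul(Rational(15, 4), 29, Add(2, 29, -444))), -31559) = Add(Add(-33560, Mul(Rational(15, 4), 29, -413)), -31559) = Add(Add(-33560, Rational(-179655, 4)), -31559) = Add(Rational(-313895, 4), -31559) = Rational(-440131, 4)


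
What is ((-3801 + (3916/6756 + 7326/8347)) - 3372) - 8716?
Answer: -223983895460/14098083 ≈ -15888.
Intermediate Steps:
((-3801 + (3916/6756 + 7326/8347)) - 3372) - 8716 = ((-3801 + (3916*(1/6756) + 7326*(1/8347))) - 3372) - 8716 = ((-3801 + (979/1689 + 7326/8347)) - 3372) - 8716 = ((-3801 + 20545327/14098083) - 3372) - 8716 = (-53566268156/14098083 - 3372) - 8716 = -101105004032/14098083 - 8716 = -223983895460/14098083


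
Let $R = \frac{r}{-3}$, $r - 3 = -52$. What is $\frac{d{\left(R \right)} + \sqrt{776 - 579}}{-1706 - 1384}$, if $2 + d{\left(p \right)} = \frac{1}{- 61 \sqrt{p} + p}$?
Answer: $\frac{22231}{34342260} - \frac{\sqrt{197}}{3090} + \frac{61 \sqrt{3}}{80131940} \approx -0.0038936$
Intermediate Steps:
$r = -49$ ($r = 3 - 52 = -49$)
$R = \frac{49}{3}$ ($R = - \frac{49}{-3} = \left(-49\right) \left(- \frac{1}{3}\right) = \frac{49}{3} \approx 16.333$)
$d{\left(p \right)} = -2 + \frac{1}{p - 61 \sqrt{p}}$ ($d{\left(p \right)} = -2 + \frac{1}{- 61 \sqrt{p} + p} = -2 + \frac{1}{p - 61 \sqrt{p}}$)
$\frac{d{\left(R \right)} + \sqrt{776 - 579}}{-1706 - 1384} = \frac{\frac{-1 - 122 \sqrt{\frac{49}{3}} + 2 \cdot \frac{49}{3}}{\left(-1\right) \frac{49}{3} + 61 \sqrt{\frac{49}{3}}} + \sqrt{776 - 579}}{-1706 - 1384} = \frac{\frac{-1 - 122 \frac{7 \sqrt{3}}{3} + \frac{98}{3}}{- \frac{49}{3} + 61 \frac{7 \sqrt{3}}{3}} + \sqrt{197}}{-3090} = \left(\frac{-1 - \frac{854 \sqrt{3}}{3} + \frac{98}{3}}{- \frac{49}{3} + \frac{427 \sqrt{3}}{3}} + \sqrt{197}\right) \left(- \frac{1}{3090}\right) = \left(\frac{\frac{95}{3} - \frac{854 \sqrt{3}}{3}}{- \frac{49}{3} + \frac{427 \sqrt{3}}{3}} + \sqrt{197}\right) \left(- \frac{1}{3090}\right) = \left(\sqrt{197} + \frac{\frac{95}{3} - \frac{854 \sqrt{3}}{3}}{- \frac{49}{3} + \frac{427 \sqrt{3}}{3}}\right) \left(- \frac{1}{3090}\right) = - \frac{\sqrt{197}}{3090} - \frac{\frac{95}{3} - \frac{854 \sqrt{3}}{3}}{3090 \left(- \frac{49}{3} + \frac{427 \sqrt{3}}{3}\right)}$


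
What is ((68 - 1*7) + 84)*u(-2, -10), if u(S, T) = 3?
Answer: 435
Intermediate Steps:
((68 - 1*7) + 84)*u(-2, -10) = ((68 - 1*7) + 84)*3 = ((68 - 7) + 84)*3 = (61 + 84)*3 = 145*3 = 435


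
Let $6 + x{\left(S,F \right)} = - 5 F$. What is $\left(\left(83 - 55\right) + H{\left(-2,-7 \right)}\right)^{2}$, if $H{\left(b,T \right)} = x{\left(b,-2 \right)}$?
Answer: $1024$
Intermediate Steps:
$x{\left(S,F \right)} = -6 - 5 F$
$H{\left(b,T \right)} = 4$ ($H{\left(b,T \right)} = -6 - -10 = -6 + 10 = 4$)
$\left(\left(83 - 55\right) + H{\left(-2,-7 \right)}\right)^{2} = \left(\left(83 - 55\right) + 4\right)^{2} = \left(28 + 4\right)^{2} = 32^{2} = 1024$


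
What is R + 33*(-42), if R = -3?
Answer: -1389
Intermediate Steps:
R + 33*(-42) = -3 + 33*(-42) = -3 - 1386 = -1389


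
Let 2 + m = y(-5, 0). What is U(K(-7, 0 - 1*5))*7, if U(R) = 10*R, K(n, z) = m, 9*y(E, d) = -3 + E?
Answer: -1820/9 ≈ -202.22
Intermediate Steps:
y(E, d) = -1/3 + E/9 (y(E, d) = (-3 + E)/9 = -1/3 + E/9)
m = -26/9 (m = -2 + (-1/3 + (1/9)*(-5)) = -2 + (-1/3 - 5/9) = -2 - 8/9 = -26/9 ≈ -2.8889)
K(n, z) = -26/9
U(K(-7, 0 - 1*5))*7 = (10*(-26/9))*7 = -260/9*7 = -1820/9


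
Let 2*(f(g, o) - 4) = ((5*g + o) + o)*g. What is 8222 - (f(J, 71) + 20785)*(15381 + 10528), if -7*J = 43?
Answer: -51916296169/98 ≈ -5.2976e+8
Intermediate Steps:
J = -43/7 (J = -⅐*43 = -43/7 ≈ -6.1429)
f(g, o) = 4 + g*(2*o + 5*g)/2 (f(g, o) = 4 + (((5*g + o) + o)*g)/2 = 4 + (((o + 5*g) + o)*g)/2 = 4 + ((2*o + 5*g)*g)/2 = 4 + (g*(2*o + 5*g))/2 = 4 + g*(2*o + 5*g)/2)
8222 - (f(J, 71) + 20785)*(15381 + 10528) = 8222 - ((4 + 5*(-43/7)²/2 - 43/7*71) + 20785)*(15381 + 10528) = 8222 - ((4 + (5/2)*(1849/49) - 3053/7) + 20785)*25909 = 8222 - ((4 + 9245/98 - 3053/7) + 20785)*25909 = 8222 - (-33105/98 + 20785)*25909 = 8222 - 2003825*25909/98 = 8222 - 1*51917101925/98 = 8222 - 51917101925/98 = -51916296169/98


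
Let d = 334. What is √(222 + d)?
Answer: 2*√139 ≈ 23.580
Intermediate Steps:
√(222 + d) = √(222 + 334) = √556 = 2*√139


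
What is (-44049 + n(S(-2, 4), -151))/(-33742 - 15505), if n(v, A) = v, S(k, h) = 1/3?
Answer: 132146/147741 ≈ 0.89444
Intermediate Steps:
S(k, h) = ⅓
(-44049 + n(S(-2, 4), -151))/(-33742 - 15505) = (-44049 + ⅓)/(-33742 - 15505) = -132146/3/(-49247) = -132146/3*(-1/49247) = 132146/147741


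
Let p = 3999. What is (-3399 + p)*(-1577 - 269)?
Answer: -1107600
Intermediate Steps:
(-3399 + p)*(-1577 - 269) = (-3399 + 3999)*(-1577 - 269) = 600*(-1846) = -1107600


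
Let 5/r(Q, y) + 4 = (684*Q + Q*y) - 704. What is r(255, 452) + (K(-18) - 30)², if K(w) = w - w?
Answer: 260074805/288972 ≈ 900.00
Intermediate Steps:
K(w) = 0
r(Q, y) = 5/(-708 + 684*Q + Q*y) (r(Q, y) = 5/(-4 + ((684*Q + Q*y) - 704)) = 5/(-4 + (-704 + 684*Q + Q*y)) = 5/(-708 + 684*Q + Q*y))
r(255, 452) + (K(-18) - 30)² = 5/(-708 + 684*255 + 255*452) + (0 - 30)² = 5/(-708 + 174420 + 115260) + (-30)² = 5/288972 + 900 = 260074805/288972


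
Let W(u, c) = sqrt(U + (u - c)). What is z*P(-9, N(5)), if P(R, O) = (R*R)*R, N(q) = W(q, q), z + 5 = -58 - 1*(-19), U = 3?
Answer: 32076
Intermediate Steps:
z = -44 (z = -5 + (-58 - 1*(-19)) = -5 + (-58 + 19) = -5 - 39 = -44)
W(u, c) = sqrt(3 + u - c) (W(u, c) = sqrt(3 + (u - c)) = sqrt(3 + u - c))
N(q) = sqrt(3) (N(q) = sqrt(3 + q - q) = sqrt(3))
P(R, O) = R**3 (P(R, O) = R**2*R = R**3)
z*P(-9, N(5)) = -44*(-9)**3 = -44*(-729) = 32076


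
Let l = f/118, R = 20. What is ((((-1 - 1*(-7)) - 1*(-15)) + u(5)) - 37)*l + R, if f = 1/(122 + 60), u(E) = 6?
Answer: 214755/10738 ≈ 20.000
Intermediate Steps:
f = 1/182 ≈ 0.0054945
l = 1/21476 (l = (1/182)/118 = (1/182)*(1/118) = 1/21476 ≈ 4.6564e-5)
((((-1 - 1*(-7)) - 1*(-15)) + u(5)) - 37)*l + R = ((((-1 - 1*(-7)) - 1*(-15)) + 6) - 37)*(1/21476) + 20 = ((((-1 + 7) + 15) + 6) - 37)*(1/21476) + 20 = (((6 + 15) + 6) - 37)*(1/21476) + 20 = ((21 + 6) - 37)*(1/21476) + 20 = (27 - 37)*(1/21476) + 20 = -10*1/21476 + 20 = -5/10738 + 20 = 214755/10738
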